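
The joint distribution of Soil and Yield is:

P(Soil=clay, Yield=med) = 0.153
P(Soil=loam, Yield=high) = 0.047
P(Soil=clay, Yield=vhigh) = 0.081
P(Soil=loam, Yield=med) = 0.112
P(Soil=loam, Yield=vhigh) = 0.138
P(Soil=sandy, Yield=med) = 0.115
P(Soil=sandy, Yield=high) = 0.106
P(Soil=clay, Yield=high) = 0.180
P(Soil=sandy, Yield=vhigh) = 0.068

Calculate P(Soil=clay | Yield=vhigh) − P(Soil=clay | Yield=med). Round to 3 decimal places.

-0.120

P(Yield=vhigh) = 0.068 + 0.138 + 0.081 = 0.287; P(Soil=clay | Yield=vhigh) = 0.081/0.287 = 0.2822.
P(Yield=med) = 0.115 + 0.112 + 0.153 = 0.380; P(Soil=clay | Yield=med) = 0.153/0.380 = 0.4026.
Difference = -0.120.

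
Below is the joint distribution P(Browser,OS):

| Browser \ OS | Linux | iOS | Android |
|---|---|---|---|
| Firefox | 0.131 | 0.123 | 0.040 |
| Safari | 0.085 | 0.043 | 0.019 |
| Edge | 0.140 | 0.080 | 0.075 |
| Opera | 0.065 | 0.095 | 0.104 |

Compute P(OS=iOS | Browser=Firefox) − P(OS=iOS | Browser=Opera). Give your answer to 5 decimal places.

P(Browser=Firefox) = 0.131 + 0.123 + 0.040 = 0.294; P(OS=iOS | Browser=Firefox) = 0.123/0.294 = 0.418367.
P(Browser=Opera) = 0.065 + 0.095 + 0.104 = 0.264; P(OS=iOS | Browser=Opera) = 0.095/0.264 = 0.359848.
Difference = 0.05852.

0.05852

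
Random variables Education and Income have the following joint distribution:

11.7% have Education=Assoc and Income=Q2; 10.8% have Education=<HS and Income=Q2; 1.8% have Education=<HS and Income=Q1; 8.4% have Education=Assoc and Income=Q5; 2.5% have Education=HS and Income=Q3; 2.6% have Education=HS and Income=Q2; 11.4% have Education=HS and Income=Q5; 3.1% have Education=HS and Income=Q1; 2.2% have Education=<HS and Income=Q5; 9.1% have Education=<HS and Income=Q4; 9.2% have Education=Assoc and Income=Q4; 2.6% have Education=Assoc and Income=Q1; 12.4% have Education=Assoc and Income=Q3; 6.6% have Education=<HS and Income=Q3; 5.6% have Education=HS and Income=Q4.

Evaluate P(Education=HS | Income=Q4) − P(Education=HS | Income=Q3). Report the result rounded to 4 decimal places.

P(Income=Q4) = 0.091 + 0.056 + 0.092 = 0.239; P(Education=HS | Income=Q4) = 0.056/0.239 = 0.23431.
P(Income=Q3) = 0.066 + 0.025 + 0.124 = 0.215; P(Education=HS | Income=Q3) = 0.025/0.215 = 0.11628.
Difference = 0.1180.

0.1180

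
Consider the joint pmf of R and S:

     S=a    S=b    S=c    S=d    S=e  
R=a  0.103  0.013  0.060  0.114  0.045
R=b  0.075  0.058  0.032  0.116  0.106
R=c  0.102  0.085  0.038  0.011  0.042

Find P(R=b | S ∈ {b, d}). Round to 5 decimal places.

P(S=b) = 0.013 + 0.058 + 0.085 = 0.156.
P(S=d) = 0.114 + 0.116 + 0.011 = 0.241.
P(S ∈ {b, d}) = 0.156 + 0.241 = 0.397; P(R=b, S ∈ {b, d}) = 0.058 + 0.116 = 0.174.
P(R=b | S ∈ {b, d}) = 0.174/0.397 = 0.43829.

0.43829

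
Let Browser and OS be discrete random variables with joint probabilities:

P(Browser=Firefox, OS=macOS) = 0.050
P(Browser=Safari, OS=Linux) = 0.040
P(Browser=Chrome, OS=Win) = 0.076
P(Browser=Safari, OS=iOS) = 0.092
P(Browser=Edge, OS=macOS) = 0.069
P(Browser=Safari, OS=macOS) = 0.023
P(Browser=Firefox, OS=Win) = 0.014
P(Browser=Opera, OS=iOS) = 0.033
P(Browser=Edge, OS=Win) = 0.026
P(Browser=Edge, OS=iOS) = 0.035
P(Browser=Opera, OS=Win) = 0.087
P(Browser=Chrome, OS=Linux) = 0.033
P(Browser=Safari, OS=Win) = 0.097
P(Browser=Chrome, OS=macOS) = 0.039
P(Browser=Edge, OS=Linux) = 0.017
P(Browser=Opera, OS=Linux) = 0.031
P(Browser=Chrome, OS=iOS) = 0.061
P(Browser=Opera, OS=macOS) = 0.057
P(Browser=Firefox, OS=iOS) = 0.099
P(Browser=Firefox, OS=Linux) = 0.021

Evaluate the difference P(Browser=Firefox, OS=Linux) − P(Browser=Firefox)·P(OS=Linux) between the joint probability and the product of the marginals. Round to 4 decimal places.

-0.0051

P(Browser=Firefox) = 0.014 + 0.050 + 0.021 + 0.099 = 0.184.
P(OS=Linux) = 0.033 + 0.021 + 0.040 + 0.017 + 0.031 = 0.142.
P(Browser=Firefox, OS=Linux) − P(Browser=Firefox)P(OS=Linux) = 0.021 − 0.184×0.142 = -0.0051.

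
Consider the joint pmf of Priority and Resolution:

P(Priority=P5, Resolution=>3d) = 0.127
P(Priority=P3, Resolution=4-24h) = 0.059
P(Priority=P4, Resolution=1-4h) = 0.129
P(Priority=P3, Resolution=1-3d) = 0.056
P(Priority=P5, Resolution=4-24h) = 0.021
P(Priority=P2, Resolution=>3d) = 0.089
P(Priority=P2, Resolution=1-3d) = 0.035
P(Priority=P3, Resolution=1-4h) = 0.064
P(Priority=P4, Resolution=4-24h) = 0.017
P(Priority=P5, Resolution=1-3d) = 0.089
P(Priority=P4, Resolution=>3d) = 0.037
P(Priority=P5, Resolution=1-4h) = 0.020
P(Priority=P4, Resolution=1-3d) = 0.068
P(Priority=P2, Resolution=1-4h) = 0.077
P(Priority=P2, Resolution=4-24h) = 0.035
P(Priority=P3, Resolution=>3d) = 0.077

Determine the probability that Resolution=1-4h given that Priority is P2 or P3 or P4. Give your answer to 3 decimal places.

0.363

P(Priority=P2) = 0.077 + 0.035 + 0.035 + 0.089 = 0.236.
P(Priority=P3) = 0.064 + 0.059 + 0.056 + 0.077 = 0.256.
P(Priority=P4) = 0.129 + 0.017 + 0.068 + 0.037 = 0.251.
P(Priority ∈ {P2, P3, P4}) = 0.236 + 0.256 + 0.251 = 0.743; P(Resolution=1-4h, Priority ∈ {P2, P3, P4}) = 0.077 + 0.064 + 0.129 = 0.270.
P(Resolution=1-4h | Priority ∈ {P2, P3, P4}) = 0.270/0.743 = 0.363.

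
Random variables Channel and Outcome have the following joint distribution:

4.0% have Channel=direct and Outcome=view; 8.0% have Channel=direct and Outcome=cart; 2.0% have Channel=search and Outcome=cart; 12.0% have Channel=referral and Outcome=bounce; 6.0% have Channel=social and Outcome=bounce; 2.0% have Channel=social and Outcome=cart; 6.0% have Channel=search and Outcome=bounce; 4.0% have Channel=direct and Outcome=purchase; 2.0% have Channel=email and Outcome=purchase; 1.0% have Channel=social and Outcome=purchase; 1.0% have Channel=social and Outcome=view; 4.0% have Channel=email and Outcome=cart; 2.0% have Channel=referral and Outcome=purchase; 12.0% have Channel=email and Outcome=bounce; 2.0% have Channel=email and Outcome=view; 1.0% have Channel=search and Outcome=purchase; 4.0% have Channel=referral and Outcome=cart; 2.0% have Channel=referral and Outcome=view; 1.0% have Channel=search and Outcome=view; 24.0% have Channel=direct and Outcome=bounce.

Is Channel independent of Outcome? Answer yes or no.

Every cell satisfies P(Channel,Outcome) = P(Channel)·P(Outcome). For instance P(Channel=direct) = 0.400, P(Outcome=cart) = 0.200, and 0.400×0.200 = 0.080 matches the joint entry. So Channel and Outcome are independent.

yes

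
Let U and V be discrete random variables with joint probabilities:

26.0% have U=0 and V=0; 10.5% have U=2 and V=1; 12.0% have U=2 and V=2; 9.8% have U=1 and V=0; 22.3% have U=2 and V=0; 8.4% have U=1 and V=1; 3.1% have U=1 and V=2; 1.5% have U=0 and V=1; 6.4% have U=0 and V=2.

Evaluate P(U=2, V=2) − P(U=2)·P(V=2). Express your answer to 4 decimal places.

P(U=2) = 0.223 + 0.105 + 0.120 = 0.448.
P(V=2) = 0.064 + 0.031 + 0.120 = 0.215.
P(U=2, V=2) − P(U=2)P(V=2) = 0.120 − 0.448×0.215 = 0.0237.

0.0237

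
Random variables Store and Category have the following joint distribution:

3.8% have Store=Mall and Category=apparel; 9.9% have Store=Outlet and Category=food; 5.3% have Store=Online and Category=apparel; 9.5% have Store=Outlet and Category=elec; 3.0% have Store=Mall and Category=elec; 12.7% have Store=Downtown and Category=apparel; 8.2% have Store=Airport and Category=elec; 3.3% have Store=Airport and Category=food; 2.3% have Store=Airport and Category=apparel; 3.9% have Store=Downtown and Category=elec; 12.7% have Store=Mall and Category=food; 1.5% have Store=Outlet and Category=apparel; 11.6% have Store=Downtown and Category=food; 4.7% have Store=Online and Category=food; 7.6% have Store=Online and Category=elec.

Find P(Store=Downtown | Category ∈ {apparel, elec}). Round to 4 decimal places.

P(Category=apparel) = 0.127 + 0.038 + 0.023 + 0.015 + 0.053 = 0.256.
P(Category=elec) = 0.039 + 0.030 + 0.082 + 0.095 + 0.076 = 0.322.
P(Category ∈ {apparel, elec}) = 0.256 + 0.322 = 0.578; P(Store=Downtown, Category ∈ {apparel, elec}) = 0.127 + 0.039 = 0.166.
P(Store=Downtown | Category ∈ {apparel, elec}) = 0.166/0.578 = 0.2872.

0.2872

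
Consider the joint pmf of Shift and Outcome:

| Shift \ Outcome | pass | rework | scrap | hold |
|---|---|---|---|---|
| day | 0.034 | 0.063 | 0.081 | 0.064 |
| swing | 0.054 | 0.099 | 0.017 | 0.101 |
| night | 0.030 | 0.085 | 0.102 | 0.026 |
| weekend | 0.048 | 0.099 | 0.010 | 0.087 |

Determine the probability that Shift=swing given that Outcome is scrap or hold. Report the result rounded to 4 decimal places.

0.2418

P(Outcome=scrap) = 0.081 + 0.017 + 0.102 + 0.010 = 0.210.
P(Outcome=hold) = 0.064 + 0.101 + 0.026 + 0.087 = 0.278.
P(Outcome ∈ {scrap, hold}) = 0.210 + 0.278 = 0.488; P(Shift=swing, Outcome ∈ {scrap, hold}) = 0.017 + 0.101 = 0.118.
P(Shift=swing | Outcome ∈ {scrap, hold}) = 0.118/0.488 = 0.2418.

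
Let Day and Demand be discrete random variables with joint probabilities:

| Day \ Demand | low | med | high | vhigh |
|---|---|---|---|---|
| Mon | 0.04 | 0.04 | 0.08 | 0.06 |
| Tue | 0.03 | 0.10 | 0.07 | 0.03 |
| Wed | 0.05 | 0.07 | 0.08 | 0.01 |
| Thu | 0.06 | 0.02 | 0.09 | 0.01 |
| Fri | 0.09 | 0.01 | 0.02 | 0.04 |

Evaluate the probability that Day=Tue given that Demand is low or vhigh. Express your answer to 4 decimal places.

P(Demand=low) = 0.04 + 0.03 + 0.05 + 0.06 + 0.09 = 0.27.
P(Demand=vhigh) = 0.06 + 0.03 + 0.01 + 0.01 + 0.04 = 0.15.
P(Demand ∈ {low, vhigh}) = 0.27 + 0.15 = 0.42; P(Day=Tue, Demand ∈ {low, vhigh}) = 0.03 + 0.03 = 0.06.
P(Day=Tue | Demand ∈ {low, vhigh}) = 0.06/0.42 = 0.1429.

0.1429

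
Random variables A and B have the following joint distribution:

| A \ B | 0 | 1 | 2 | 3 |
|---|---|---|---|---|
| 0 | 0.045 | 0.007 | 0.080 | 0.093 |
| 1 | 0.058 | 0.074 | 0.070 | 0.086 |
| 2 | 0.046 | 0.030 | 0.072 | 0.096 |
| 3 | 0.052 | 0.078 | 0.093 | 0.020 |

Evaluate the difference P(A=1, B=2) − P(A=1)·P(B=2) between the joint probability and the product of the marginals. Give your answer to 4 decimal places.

-0.0207

P(A=1) = 0.058 + 0.074 + 0.070 + 0.086 = 0.288.
P(B=2) = 0.080 + 0.070 + 0.072 + 0.093 = 0.315.
P(A=1, B=2) − P(A=1)P(B=2) = 0.070 − 0.288×0.315 = -0.0207.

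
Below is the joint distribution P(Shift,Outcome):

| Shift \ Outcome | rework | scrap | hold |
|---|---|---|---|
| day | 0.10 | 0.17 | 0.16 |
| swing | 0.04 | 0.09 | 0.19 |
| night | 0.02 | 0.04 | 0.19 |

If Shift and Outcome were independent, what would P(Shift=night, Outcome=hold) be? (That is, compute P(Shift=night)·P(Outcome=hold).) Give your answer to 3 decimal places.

P(Shift=night) = 0.02 + 0.04 + 0.19 = 0.25.
P(Outcome=hold) = 0.16 + 0.19 + 0.19 = 0.54.
Product: 0.25 × 0.54 = 0.135.

0.135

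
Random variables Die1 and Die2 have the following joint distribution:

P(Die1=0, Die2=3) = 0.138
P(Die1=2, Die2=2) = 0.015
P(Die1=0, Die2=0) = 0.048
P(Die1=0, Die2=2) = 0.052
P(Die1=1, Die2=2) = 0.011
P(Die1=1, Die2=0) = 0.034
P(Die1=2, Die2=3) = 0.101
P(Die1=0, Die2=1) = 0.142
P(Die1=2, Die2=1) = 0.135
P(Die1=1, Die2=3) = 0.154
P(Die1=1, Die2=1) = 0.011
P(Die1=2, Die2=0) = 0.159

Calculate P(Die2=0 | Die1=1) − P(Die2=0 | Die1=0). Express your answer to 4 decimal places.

0.0356

P(Die1=1) = 0.034 + 0.011 + 0.011 + 0.154 = 0.210; P(Die2=0 | Die1=1) = 0.034/0.210 = 0.16190.
P(Die1=0) = 0.048 + 0.142 + 0.052 + 0.138 = 0.380; P(Die2=0 | Die1=0) = 0.048/0.380 = 0.12632.
Difference = 0.0356.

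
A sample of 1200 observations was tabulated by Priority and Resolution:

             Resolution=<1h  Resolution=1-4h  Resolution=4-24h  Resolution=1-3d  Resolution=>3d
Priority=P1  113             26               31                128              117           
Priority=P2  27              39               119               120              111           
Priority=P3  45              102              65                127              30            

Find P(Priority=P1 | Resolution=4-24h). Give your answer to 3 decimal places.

0.144

Total with Resolution=4-24h: 31 + 119 + 65 = 215.
P(Priority=P1 | Resolution=4-24h) = 31/215 = 0.144.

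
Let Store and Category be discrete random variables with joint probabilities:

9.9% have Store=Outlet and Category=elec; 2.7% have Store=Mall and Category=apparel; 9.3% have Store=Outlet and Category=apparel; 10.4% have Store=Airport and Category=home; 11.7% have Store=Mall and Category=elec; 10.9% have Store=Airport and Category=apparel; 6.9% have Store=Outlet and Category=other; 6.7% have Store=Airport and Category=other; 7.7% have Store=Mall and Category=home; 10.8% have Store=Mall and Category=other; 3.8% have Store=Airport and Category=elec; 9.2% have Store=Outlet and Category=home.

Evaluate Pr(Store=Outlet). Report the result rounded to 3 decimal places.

0.353

P(Store=Outlet) = 0.093 + 0.099 + 0.092 + 0.069 = 0.353.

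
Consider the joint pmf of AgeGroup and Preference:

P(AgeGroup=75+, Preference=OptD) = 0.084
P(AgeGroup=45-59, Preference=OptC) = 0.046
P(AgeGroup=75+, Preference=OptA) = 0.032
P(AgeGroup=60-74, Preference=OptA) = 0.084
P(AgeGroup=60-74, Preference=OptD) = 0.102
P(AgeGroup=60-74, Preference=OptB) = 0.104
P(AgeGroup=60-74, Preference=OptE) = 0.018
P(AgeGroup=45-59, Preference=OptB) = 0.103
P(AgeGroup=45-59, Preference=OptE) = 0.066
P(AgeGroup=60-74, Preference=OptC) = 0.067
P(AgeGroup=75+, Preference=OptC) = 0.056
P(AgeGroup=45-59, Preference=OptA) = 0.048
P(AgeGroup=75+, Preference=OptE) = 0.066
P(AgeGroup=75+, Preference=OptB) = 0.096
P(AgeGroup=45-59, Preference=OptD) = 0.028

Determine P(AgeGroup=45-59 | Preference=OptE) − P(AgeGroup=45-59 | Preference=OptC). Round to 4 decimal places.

0.1678

P(Preference=OptE) = 0.066 + 0.018 + 0.066 = 0.150; P(AgeGroup=45-59 | Preference=OptE) = 0.066/0.150 = 0.44000.
P(Preference=OptC) = 0.046 + 0.067 + 0.056 = 0.169; P(AgeGroup=45-59 | Preference=OptC) = 0.046/0.169 = 0.27219.
Difference = 0.1678.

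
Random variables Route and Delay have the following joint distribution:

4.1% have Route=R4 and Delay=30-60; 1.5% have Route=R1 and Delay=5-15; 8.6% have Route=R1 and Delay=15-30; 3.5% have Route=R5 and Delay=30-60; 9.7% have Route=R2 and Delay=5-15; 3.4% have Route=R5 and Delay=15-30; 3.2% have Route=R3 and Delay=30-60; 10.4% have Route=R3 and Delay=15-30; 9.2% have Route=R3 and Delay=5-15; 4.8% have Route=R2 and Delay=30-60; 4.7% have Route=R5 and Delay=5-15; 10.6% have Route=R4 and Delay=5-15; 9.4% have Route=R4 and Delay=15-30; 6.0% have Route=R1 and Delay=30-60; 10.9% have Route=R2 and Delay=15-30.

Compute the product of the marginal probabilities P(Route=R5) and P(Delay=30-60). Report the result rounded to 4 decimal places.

P(Route=R5) = 0.047 + 0.034 + 0.035 = 0.116.
P(Delay=30-60) = 0.060 + 0.048 + 0.032 + 0.041 + 0.035 = 0.216.
Product: 0.116 × 0.216 = 0.0251.

0.0251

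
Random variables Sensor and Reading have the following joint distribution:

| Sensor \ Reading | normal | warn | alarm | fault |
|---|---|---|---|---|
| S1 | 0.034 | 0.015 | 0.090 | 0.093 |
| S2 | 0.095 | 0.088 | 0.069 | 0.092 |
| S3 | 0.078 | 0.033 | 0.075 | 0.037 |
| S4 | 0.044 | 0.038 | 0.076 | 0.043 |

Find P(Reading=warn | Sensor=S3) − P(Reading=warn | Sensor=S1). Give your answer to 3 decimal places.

P(Sensor=S3) = 0.078 + 0.033 + 0.075 + 0.037 = 0.223; P(Reading=warn | Sensor=S3) = 0.033/0.223 = 0.1480.
P(Sensor=S1) = 0.034 + 0.015 + 0.090 + 0.093 = 0.232; P(Reading=warn | Sensor=S1) = 0.015/0.232 = 0.0647.
Difference = 0.083.

0.083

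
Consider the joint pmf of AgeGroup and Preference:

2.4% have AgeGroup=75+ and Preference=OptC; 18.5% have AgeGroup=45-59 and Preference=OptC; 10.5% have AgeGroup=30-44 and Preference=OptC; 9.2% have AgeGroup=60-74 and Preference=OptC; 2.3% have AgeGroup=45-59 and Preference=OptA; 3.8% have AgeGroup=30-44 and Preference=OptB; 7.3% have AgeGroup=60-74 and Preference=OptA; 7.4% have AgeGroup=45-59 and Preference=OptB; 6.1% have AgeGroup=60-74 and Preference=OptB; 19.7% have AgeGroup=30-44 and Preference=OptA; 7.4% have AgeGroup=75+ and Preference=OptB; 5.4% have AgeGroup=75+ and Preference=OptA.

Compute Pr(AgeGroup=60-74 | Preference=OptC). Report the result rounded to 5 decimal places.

P(Preference=OptC) = 0.105 + 0.185 + 0.092 + 0.024 = 0.406.
P(AgeGroup=60-74 | Preference=OptC) = 0.092/0.406 = 0.22660.

0.22660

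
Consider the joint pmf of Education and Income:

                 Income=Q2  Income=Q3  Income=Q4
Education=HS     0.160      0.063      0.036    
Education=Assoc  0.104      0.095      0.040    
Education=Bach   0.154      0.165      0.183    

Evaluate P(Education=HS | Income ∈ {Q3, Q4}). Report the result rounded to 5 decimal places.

0.17010

P(Income=Q3) = 0.063 + 0.095 + 0.165 = 0.323.
P(Income=Q4) = 0.036 + 0.040 + 0.183 = 0.259.
P(Income ∈ {Q3, Q4}) = 0.323 + 0.259 = 0.582; P(Education=HS, Income ∈ {Q3, Q4}) = 0.063 + 0.036 = 0.099.
P(Education=HS | Income ∈ {Q3, Q4}) = 0.099/0.582 = 0.17010.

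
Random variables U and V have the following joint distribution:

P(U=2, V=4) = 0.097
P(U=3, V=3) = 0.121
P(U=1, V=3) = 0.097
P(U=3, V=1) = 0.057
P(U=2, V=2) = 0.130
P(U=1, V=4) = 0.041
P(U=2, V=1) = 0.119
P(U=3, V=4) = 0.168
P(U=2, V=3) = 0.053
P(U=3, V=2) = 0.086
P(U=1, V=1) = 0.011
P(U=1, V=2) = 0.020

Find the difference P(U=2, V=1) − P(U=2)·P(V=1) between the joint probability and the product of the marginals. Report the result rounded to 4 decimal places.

P(U=2) = 0.119 + 0.130 + 0.053 + 0.097 = 0.399.
P(V=1) = 0.011 + 0.119 + 0.057 = 0.187.
P(U=2, V=1) − P(U=2)P(V=1) = 0.119 − 0.399×0.187 = 0.0444.

0.0444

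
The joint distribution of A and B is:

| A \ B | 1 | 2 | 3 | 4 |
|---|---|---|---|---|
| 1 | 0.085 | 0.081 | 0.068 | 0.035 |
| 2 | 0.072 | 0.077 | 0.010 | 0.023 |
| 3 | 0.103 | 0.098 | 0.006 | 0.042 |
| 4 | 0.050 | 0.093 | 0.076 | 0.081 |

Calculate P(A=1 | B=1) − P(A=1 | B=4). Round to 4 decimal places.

0.0808

P(B=1) = 0.085 + 0.072 + 0.103 + 0.050 = 0.310; P(A=1 | B=1) = 0.085/0.310 = 0.27419.
P(B=4) = 0.035 + 0.023 + 0.042 + 0.081 = 0.181; P(A=1 | B=4) = 0.035/0.181 = 0.19337.
Difference = 0.0808.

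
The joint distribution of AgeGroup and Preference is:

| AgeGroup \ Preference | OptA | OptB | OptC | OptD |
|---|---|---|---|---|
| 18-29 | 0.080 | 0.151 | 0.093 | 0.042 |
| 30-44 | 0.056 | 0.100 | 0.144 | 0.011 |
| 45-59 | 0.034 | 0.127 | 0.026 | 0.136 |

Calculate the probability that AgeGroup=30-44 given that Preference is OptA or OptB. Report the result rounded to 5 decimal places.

P(Preference=OptA) = 0.080 + 0.056 + 0.034 = 0.170.
P(Preference=OptB) = 0.151 + 0.100 + 0.127 = 0.378.
P(Preference ∈ {OptA, OptB}) = 0.170 + 0.378 = 0.548; P(AgeGroup=30-44, Preference ∈ {OptA, OptB}) = 0.056 + 0.100 = 0.156.
P(AgeGroup=30-44 | Preference ∈ {OptA, OptB}) = 0.156/0.548 = 0.28467.

0.28467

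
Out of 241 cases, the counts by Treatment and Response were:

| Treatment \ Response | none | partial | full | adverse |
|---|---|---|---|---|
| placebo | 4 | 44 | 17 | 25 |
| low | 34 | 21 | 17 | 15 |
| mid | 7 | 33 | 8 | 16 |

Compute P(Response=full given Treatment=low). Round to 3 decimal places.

Total with Treatment=low: 34 + 21 + 17 + 15 = 87.
P(Response=full | Treatment=low) = 17/87 = 0.195.

0.195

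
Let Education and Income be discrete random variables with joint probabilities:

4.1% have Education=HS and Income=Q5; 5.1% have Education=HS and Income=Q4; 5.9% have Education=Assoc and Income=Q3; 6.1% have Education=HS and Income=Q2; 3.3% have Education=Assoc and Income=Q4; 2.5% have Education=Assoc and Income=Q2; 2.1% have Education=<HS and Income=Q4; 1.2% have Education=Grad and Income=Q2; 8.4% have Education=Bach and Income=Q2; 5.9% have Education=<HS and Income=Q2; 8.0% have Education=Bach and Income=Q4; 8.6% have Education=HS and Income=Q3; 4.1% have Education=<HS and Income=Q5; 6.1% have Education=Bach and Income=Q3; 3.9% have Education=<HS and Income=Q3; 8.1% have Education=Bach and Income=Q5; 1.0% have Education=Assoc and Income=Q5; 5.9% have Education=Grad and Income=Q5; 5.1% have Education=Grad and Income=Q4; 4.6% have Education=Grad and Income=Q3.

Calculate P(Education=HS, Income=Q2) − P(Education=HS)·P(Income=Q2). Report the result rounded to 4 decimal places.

P(Education=HS) = 0.061 + 0.086 + 0.051 + 0.041 = 0.239.
P(Income=Q2) = 0.059 + 0.061 + 0.025 + 0.084 + 0.012 = 0.241.
P(Education=HS, Income=Q2) − P(Education=HS)P(Income=Q2) = 0.061 − 0.239×0.241 = 0.0034.

0.0034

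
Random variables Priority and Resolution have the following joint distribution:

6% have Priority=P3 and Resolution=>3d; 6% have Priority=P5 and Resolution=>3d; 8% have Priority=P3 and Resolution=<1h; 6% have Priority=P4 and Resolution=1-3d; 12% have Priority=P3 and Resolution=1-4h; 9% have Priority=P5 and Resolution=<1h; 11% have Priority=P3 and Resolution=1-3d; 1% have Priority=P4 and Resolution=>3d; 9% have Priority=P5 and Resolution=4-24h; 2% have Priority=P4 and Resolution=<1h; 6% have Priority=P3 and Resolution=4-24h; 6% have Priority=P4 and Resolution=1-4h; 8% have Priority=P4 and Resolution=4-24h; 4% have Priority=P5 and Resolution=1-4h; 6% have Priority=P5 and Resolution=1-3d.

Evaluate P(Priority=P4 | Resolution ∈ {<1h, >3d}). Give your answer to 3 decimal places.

0.094

P(Resolution=<1h) = 0.08 + 0.02 + 0.09 = 0.19.
P(Resolution=>3d) = 0.06 + 0.01 + 0.06 = 0.13.
P(Resolution ∈ {<1h, >3d}) = 0.19 + 0.13 = 0.32; P(Priority=P4, Resolution ∈ {<1h, >3d}) = 0.02 + 0.01 = 0.03.
P(Priority=P4 | Resolution ∈ {<1h, >3d}) = 0.03/0.32 = 0.094.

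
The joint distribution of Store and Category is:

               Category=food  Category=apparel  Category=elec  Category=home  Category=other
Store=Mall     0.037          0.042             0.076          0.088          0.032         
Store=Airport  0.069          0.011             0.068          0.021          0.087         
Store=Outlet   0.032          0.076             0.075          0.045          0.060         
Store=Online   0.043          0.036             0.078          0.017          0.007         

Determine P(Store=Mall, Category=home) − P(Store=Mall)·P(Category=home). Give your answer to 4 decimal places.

0.0410

P(Store=Mall) = 0.037 + 0.042 + 0.076 + 0.088 + 0.032 = 0.275.
P(Category=home) = 0.088 + 0.021 + 0.045 + 0.017 = 0.171.
P(Store=Mall, Category=home) − P(Store=Mall)P(Category=home) = 0.088 − 0.275×0.171 = 0.0410.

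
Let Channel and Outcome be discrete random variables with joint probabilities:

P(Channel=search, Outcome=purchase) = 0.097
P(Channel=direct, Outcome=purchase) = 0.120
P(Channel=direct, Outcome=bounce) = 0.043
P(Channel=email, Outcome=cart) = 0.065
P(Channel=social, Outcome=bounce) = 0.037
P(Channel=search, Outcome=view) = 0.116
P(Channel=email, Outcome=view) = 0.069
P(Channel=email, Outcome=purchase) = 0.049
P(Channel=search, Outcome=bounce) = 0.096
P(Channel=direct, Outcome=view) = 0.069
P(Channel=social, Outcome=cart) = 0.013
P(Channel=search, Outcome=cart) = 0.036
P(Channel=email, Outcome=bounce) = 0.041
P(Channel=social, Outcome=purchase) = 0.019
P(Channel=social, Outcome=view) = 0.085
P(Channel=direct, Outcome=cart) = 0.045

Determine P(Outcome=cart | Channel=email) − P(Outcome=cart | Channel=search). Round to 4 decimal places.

0.1858

P(Channel=email) = 0.041 + 0.069 + 0.065 + 0.049 = 0.224; P(Outcome=cart | Channel=email) = 0.065/0.224 = 0.29018.
P(Channel=search) = 0.096 + 0.116 + 0.036 + 0.097 = 0.345; P(Outcome=cart | Channel=search) = 0.036/0.345 = 0.10435.
Difference = 0.1858.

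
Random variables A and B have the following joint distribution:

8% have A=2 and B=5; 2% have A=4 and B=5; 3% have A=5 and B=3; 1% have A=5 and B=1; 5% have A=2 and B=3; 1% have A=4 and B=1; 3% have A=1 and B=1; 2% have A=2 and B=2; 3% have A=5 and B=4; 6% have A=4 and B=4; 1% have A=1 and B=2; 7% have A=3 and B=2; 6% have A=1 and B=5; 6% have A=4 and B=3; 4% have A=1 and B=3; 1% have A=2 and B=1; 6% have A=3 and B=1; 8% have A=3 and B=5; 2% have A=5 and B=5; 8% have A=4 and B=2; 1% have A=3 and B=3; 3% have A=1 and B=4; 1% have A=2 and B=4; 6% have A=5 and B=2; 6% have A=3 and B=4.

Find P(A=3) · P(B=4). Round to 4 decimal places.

P(A=3) = 0.06 + 0.07 + 0.01 + 0.06 + 0.08 = 0.28.
P(B=4) = 0.03 + 0.01 + 0.06 + 0.06 + 0.03 = 0.19.
Product: 0.28 × 0.19 = 0.0532.

0.0532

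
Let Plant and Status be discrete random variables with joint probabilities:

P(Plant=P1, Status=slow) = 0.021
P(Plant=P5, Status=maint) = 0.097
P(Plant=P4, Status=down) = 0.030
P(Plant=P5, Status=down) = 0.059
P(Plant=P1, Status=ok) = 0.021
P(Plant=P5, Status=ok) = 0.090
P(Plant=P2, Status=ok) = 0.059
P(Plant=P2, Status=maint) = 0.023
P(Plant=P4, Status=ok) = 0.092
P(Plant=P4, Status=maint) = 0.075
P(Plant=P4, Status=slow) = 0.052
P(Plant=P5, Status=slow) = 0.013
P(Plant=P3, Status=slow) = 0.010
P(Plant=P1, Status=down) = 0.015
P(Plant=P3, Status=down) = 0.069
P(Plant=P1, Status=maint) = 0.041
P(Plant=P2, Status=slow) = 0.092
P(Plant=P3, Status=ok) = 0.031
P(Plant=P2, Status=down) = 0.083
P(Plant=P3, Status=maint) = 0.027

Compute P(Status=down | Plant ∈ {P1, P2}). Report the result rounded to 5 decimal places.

P(Plant=P1) = 0.021 + 0.021 + 0.015 + 0.041 = 0.098.
P(Plant=P2) = 0.059 + 0.092 + 0.083 + 0.023 = 0.257.
P(Plant ∈ {P1, P2}) = 0.098 + 0.257 = 0.355; P(Status=down, Plant ∈ {P1, P2}) = 0.015 + 0.083 = 0.098.
P(Status=down | Plant ∈ {P1, P2}) = 0.098/0.355 = 0.27606.

0.27606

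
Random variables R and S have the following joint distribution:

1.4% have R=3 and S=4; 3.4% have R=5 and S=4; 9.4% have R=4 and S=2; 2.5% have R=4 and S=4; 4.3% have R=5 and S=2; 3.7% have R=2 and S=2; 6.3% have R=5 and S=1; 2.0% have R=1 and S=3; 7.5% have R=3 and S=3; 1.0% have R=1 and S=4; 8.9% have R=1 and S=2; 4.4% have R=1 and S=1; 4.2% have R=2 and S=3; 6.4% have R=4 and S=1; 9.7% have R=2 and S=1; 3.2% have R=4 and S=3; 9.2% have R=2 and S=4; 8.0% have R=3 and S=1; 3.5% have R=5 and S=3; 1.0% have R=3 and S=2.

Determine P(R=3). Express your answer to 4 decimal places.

P(R=3) = 0.080 + 0.010 + 0.075 + 0.014 = 0.179.

0.1790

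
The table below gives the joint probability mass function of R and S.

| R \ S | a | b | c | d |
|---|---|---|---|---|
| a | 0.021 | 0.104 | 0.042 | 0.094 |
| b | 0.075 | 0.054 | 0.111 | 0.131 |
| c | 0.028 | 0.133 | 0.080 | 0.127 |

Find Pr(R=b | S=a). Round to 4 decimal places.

0.6048

P(S=a) = 0.021 + 0.075 + 0.028 = 0.124.
P(R=b | S=a) = 0.075/0.124 = 0.6048.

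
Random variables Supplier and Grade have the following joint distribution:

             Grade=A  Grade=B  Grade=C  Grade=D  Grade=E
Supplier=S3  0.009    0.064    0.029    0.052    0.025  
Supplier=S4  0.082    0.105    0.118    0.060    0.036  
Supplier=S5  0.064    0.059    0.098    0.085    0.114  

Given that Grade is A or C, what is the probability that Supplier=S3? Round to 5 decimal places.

0.09500

P(Grade=A) = 0.009 + 0.082 + 0.064 = 0.155.
P(Grade=C) = 0.029 + 0.118 + 0.098 = 0.245.
P(Grade ∈ {A, C}) = 0.155 + 0.245 = 0.400; P(Supplier=S3, Grade ∈ {A, C}) = 0.009 + 0.029 = 0.038.
P(Supplier=S3 | Grade ∈ {A, C}) = 0.038/0.400 = 0.09500.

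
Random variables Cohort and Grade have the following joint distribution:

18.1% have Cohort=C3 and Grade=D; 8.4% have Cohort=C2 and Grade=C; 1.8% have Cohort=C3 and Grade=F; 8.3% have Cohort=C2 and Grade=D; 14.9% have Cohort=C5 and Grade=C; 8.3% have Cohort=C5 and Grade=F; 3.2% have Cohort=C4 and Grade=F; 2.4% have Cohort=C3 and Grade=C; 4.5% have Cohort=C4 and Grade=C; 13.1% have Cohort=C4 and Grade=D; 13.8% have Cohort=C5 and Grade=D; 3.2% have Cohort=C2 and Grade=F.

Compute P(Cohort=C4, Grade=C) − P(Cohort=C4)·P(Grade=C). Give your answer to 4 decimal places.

-0.0178

P(Cohort=C4) = 0.045 + 0.131 + 0.032 = 0.208.
P(Grade=C) = 0.084 + 0.024 + 0.045 + 0.149 = 0.302.
P(Cohort=C4, Grade=C) − P(Cohort=C4)P(Grade=C) = 0.045 − 0.208×0.302 = -0.0178.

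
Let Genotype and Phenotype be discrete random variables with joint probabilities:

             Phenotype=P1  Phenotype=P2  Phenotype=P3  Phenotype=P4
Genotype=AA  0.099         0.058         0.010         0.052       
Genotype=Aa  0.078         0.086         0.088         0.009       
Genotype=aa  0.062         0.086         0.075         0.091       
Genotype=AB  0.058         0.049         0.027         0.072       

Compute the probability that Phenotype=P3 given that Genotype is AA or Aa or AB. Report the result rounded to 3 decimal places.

P(Genotype=AA) = 0.099 + 0.058 + 0.010 + 0.052 = 0.219.
P(Genotype=Aa) = 0.078 + 0.086 + 0.088 + 0.009 = 0.261.
P(Genotype=AB) = 0.058 + 0.049 + 0.027 + 0.072 = 0.206.
P(Genotype ∈ {AA, Aa, AB}) = 0.219 + 0.261 + 0.206 = 0.686; P(Phenotype=P3, Genotype ∈ {AA, Aa, AB}) = 0.010 + 0.088 + 0.027 = 0.125.
P(Phenotype=P3 | Genotype ∈ {AA, Aa, AB}) = 0.125/0.686 = 0.182.

0.182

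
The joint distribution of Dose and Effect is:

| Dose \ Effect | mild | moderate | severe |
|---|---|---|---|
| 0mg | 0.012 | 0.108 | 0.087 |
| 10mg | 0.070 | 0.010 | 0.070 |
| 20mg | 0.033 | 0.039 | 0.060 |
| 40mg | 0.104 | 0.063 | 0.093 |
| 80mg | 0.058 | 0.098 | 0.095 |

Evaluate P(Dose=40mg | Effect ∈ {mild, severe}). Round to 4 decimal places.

P(Effect=mild) = 0.012 + 0.070 + 0.033 + 0.104 + 0.058 = 0.277.
P(Effect=severe) = 0.087 + 0.070 + 0.060 + 0.093 + 0.095 = 0.405.
P(Effect ∈ {mild, severe}) = 0.277 + 0.405 = 0.682; P(Dose=40mg, Effect ∈ {mild, severe}) = 0.104 + 0.093 = 0.197.
P(Dose=40mg | Effect ∈ {mild, severe}) = 0.197/0.682 = 0.2889.

0.2889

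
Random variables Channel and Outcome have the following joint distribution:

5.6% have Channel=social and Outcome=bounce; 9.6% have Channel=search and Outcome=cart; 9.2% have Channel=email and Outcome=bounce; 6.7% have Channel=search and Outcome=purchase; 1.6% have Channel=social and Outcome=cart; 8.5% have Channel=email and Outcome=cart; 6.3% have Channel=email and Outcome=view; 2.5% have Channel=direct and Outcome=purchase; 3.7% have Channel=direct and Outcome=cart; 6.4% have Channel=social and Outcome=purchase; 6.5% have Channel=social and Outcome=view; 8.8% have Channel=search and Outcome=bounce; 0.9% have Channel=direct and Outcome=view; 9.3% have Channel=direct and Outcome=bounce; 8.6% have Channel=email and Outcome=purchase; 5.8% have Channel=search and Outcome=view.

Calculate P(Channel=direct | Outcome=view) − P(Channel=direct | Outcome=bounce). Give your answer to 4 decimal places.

-0.2365

P(Outcome=view) = 0.063 + 0.058 + 0.065 + 0.009 = 0.195; P(Channel=direct | Outcome=view) = 0.009/0.195 = 0.04615.
P(Outcome=bounce) = 0.092 + 0.088 + 0.056 + 0.093 = 0.329; P(Channel=direct | Outcome=bounce) = 0.093/0.329 = 0.28267.
Difference = -0.2365.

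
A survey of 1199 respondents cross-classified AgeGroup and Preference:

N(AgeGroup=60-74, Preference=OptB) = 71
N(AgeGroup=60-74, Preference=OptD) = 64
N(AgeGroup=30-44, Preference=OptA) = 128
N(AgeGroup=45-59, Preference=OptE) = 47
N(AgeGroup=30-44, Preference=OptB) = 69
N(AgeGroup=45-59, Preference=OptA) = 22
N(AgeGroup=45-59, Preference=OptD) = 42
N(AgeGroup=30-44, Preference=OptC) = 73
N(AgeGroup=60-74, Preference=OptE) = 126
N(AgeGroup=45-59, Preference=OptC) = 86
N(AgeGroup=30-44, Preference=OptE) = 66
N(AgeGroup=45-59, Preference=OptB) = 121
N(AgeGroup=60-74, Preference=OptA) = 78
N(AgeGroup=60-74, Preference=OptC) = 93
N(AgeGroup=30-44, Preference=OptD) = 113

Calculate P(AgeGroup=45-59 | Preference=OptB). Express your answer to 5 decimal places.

Total with Preference=OptB: 69 + 121 + 71 = 261.
P(AgeGroup=45-59 | Preference=OptB) = 121/261 = 0.46360.

0.46360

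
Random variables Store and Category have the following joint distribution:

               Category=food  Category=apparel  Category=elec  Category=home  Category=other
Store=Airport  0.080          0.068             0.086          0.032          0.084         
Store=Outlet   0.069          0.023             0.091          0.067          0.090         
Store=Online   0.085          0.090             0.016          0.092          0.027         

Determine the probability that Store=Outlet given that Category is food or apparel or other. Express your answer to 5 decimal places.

P(Category=food) = 0.080 + 0.069 + 0.085 = 0.234.
P(Category=apparel) = 0.068 + 0.023 + 0.090 = 0.181.
P(Category=other) = 0.084 + 0.090 + 0.027 = 0.201.
P(Category ∈ {food, apparel, other}) = 0.234 + 0.181 + 0.201 = 0.616; P(Store=Outlet, Category ∈ {food, apparel, other}) = 0.069 + 0.023 + 0.090 = 0.182.
P(Store=Outlet | Category ∈ {food, apparel, other}) = 0.182/0.616 = 0.29545.

0.29545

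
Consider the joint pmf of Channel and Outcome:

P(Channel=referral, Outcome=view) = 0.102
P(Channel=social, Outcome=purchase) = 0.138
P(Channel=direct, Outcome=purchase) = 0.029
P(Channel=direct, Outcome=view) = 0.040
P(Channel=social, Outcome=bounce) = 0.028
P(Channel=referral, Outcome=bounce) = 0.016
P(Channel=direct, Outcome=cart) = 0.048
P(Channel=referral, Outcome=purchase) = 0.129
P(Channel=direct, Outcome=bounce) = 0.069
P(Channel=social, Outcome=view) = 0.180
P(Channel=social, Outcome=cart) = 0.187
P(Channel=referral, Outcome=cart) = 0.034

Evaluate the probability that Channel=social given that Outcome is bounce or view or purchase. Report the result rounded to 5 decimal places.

0.47332

P(Outcome=bounce) = 0.028 + 0.069 + 0.016 = 0.113.
P(Outcome=view) = 0.180 + 0.040 + 0.102 = 0.322.
P(Outcome=purchase) = 0.138 + 0.029 + 0.129 = 0.296.
P(Outcome ∈ {bounce, view, purchase}) = 0.113 + 0.322 + 0.296 = 0.731; P(Channel=social, Outcome ∈ {bounce, view, purchase}) = 0.028 + 0.180 + 0.138 = 0.346.
P(Channel=social | Outcome ∈ {bounce, view, purchase}) = 0.346/0.731 = 0.47332.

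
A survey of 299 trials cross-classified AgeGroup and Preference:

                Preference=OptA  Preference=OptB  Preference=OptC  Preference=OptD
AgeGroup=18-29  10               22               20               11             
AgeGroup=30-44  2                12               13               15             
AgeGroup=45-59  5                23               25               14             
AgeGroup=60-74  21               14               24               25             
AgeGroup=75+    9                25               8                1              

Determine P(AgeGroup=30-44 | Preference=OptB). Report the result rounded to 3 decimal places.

0.125

Total with Preference=OptB: 22 + 12 + 23 + 14 + 25 = 96.
P(AgeGroup=30-44 | Preference=OptB) = 12/96 = 0.125.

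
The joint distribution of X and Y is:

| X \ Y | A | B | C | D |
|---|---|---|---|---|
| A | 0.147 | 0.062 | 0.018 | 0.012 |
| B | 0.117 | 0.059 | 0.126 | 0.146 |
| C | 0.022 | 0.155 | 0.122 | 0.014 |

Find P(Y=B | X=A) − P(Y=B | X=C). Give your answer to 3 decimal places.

P(X=A) = 0.147 + 0.062 + 0.018 + 0.012 = 0.239; P(Y=B | X=A) = 0.062/0.239 = 0.2594.
P(X=C) = 0.022 + 0.155 + 0.122 + 0.014 = 0.313; P(Y=B | X=C) = 0.155/0.313 = 0.4952.
Difference = -0.236.

-0.236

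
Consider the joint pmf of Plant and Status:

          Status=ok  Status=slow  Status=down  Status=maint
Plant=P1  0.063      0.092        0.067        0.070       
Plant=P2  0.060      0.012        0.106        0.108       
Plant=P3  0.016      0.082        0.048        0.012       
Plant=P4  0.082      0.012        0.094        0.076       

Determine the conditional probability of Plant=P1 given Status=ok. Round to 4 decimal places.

P(Status=ok) = 0.063 + 0.060 + 0.016 + 0.082 = 0.221.
P(Plant=P1 | Status=ok) = 0.063/0.221 = 0.2851.

0.2851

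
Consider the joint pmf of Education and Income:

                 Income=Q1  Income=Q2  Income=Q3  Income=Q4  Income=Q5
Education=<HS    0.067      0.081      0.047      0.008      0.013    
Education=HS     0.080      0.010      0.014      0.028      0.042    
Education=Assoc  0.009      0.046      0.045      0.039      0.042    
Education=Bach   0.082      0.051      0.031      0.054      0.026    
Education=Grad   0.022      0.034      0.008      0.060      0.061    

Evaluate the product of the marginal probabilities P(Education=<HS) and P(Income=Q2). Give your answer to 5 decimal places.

0.04795

P(Education=<HS) = 0.067 + 0.081 + 0.047 + 0.008 + 0.013 = 0.216.
P(Income=Q2) = 0.081 + 0.010 + 0.046 + 0.051 + 0.034 = 0.222.
Product: 0.216 × 0.222 = 0.04795.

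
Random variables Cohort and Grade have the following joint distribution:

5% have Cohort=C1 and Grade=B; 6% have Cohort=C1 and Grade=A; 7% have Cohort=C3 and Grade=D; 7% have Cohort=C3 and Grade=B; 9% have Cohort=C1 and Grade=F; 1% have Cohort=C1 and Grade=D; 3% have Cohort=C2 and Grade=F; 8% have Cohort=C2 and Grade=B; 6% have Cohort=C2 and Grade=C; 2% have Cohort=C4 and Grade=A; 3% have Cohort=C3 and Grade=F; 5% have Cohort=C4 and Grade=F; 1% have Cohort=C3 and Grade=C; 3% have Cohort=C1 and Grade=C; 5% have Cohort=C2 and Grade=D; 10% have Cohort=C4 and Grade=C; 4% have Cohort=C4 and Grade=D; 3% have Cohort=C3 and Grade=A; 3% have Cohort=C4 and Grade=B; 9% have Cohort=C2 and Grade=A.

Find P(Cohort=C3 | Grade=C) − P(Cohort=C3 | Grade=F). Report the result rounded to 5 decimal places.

P(Grade=C) = 0.03 + 0.06 + 0.01 + 0.10 = 0.20; P(Cohort=C3 | Grade=C) = 0.01/0.20 = 0.050000.
P(Grade=F) = 0.09 + 0.03 + 0.03 + 0.05 = 0.20; P(Cohort=C3 | Grade=F) = 0.03/0.20 = 0.150000.
Difference = -0.10000.

-0.10000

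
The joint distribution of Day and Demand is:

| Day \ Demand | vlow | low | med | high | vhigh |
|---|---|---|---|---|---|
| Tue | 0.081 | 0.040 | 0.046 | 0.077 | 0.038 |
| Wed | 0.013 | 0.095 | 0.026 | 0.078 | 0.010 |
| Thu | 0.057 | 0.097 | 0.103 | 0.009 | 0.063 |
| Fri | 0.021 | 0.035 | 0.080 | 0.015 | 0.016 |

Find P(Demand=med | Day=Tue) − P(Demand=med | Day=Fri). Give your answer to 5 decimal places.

P(Day=Tue) = 0.081 + 0.040 + 0.046 + 0.077 + 0.038 = 0.282; P(Demand=med | Day=Tue) = 0.046/0.282 = 0.163121.
P(Day=Fri) = 0.021 + 0.035 + 0.080 + 0.015 + 0.016 = 0.167; P(Demand=med | Day=Fri) = 0.080/0.167 = 0.479042.
Difference = -0.31592.

-0.31592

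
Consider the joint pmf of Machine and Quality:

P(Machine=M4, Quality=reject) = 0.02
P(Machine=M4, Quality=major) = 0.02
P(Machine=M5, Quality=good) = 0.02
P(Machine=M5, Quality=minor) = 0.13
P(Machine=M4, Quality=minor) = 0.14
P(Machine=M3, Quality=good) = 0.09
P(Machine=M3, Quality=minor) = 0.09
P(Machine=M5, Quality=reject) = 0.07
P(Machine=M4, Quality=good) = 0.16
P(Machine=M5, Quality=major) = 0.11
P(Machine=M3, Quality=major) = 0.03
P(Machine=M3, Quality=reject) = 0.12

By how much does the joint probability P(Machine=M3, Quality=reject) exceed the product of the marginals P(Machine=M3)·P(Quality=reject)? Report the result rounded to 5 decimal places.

0.05070

P(Machine=M3) = 0.09 + 0.09 + 0.03 + 0.12 = 0.33.
P(Quality=reject) = 0.12 + 0.02 + 0.07 = 0.21.
P(Machine=M3, Quality=reject) − P(Machine=M3)P(Quality=reject) = 0.12 − 0.33×0.21 = 0.05070.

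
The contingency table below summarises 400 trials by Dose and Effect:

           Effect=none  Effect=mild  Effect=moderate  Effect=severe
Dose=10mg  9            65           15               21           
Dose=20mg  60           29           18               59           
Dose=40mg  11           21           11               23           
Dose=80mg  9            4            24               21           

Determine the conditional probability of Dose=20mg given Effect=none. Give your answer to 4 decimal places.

0.6742

Total with Effect=none: 9 + 60 + 11 + 9 = 89.
P(Dose=20mg | Effect=none) = 60/89 = 0.6742.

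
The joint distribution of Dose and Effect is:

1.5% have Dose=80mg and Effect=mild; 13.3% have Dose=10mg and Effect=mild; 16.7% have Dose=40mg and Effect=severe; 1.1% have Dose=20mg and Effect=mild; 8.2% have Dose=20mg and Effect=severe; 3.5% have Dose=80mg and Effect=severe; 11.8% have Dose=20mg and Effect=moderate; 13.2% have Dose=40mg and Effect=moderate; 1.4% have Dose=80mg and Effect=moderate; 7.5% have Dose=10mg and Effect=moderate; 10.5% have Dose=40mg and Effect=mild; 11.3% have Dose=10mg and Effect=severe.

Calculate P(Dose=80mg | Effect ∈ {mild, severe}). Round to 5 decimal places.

P(Effect=mild) = 0.133 + 0.011 + 0.105 + 0.015 = 0.264.
P(Effect=severe) = 0.113 + 0.082 + 0.167 + 0.035 = 0.397.
P(Effect ∈ {mild, severe}) = 0.264 + 0.397 = 0.661; P(Dose=80mg, Effect ∈ {mild, severe}) = 0.015 + 0.035 = 0.050.
P(Dose=80mg | Effect ∈ {mild, severe}) = 0.050/0.661 = 0.07564.

0.07564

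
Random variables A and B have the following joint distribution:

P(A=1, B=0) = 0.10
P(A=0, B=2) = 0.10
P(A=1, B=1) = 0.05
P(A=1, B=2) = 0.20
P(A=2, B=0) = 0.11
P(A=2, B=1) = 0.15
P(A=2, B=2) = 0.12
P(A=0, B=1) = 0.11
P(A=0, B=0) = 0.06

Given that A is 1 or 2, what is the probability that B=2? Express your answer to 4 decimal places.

P(A=1) = 0.10 + 0.05 + 0.20 = 0.35.
P(A=2) = 0.11 + 0.15 + 0.12 = 0.38.
P(A ∈ {1, 2}) = 0.35 + 0.38 = 0.73; P(B=2, A ∈ {1, 2}) = 0.20 + 0.12 = 0.32.
P(B=2 | A ∈ {1, 2}) = 0.32/0.73 = 0.4384.

0.4384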